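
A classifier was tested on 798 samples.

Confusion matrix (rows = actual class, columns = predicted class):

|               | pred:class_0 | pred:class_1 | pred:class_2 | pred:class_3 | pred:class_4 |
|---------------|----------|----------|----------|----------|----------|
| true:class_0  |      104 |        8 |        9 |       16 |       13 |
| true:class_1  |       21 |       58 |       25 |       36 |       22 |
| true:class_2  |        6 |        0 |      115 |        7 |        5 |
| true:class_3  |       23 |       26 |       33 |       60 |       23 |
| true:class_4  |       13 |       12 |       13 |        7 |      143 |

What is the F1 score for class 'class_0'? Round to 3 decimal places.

0.656

Take TP from the diagonal, FP from the rest of the 'class_0' prediction marginal, FN from the rest of the 'class_0' actual marginal.
F1 score = 2·TP/(2·TP+FP+FN).
class_0: TP=104, FP=21+6+23+13=63, FN=8+9+16+13=46 → 208/317 = 0.6562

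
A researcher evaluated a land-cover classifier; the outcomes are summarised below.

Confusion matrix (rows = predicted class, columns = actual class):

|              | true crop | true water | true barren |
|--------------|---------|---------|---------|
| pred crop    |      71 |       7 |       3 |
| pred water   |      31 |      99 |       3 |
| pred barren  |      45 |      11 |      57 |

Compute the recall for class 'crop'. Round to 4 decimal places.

Take TP from the diagonal, FP from the rest of the 'crop' prediction marginal, FN from the rest of the 'crop' actual marginal.
recall = TP/(TP+FN).
crop: TP=71, FN=31+45=76 → 71/147 = 0.48299

0.4830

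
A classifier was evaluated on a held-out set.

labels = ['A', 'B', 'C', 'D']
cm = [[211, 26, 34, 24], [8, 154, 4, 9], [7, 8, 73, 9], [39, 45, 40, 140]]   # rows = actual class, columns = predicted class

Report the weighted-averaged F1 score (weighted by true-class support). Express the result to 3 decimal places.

0.695

Per-class F1 score (2·TP/(2·TP+FP+FN)):
  A: TP=211, FP=8+7+39=54, FN=26+34+24=84 → 422/560 = 0.7536
  B: TP=154, FP=26+8+45=79, FN=8+4+9=21 → 308/408 = 0.7549
  C: TP=73, FP=34+4+40=78, FN=7+8+9=24 → 146/248 = 0.5887
  D: TP=140, FP=24+9+9=42, FN=39+45+40=124 → 280/446 = 0.6278
Weighted-F1 score = Σ (supportᵢ/N)·F1 scoreᵢ with N=831: (295/831)·0.7536 + (175/831)·0.7549 + (97/831)·0.5887 + (264/831)·0.6278 = 0.695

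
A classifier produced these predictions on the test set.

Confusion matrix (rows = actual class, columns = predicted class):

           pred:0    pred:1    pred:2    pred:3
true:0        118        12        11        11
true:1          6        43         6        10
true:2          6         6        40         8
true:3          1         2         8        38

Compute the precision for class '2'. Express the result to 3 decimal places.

0.615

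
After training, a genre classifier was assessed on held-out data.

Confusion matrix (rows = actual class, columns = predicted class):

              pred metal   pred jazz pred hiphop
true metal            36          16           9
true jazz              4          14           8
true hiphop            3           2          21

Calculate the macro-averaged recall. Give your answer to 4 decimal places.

0.6454

Per-class recall (TP/(TP+FN)):
  metal: TP=36, FN=16+9=25 → 36/61 = 0.59016
  jazz: TP=14, FN=4+8=12 → 14/26 = 0.53846
  hiphop: TP=21, FN=3+2=5 → 21/26 = 0.80769
Macro-recall = mean = (0.59016 + 0.53846 + 0.80769) / 3 = 0.6454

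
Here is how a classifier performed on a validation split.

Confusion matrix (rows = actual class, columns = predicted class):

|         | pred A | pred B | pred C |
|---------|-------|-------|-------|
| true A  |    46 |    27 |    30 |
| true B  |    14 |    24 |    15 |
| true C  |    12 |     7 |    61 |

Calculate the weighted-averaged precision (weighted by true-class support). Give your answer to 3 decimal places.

0.567

Per-class precision (TP/(TP+FP)):
  A: TP=46, FP=14+12=26 → 46/72 = 0.6389
  B: TP=24, FP=27+7=34 → 24/58 = 0.4138
  C: TP=61, FP=30+15=45 → 61/106 = 0.5755
Weighted-precision = Σ (supportᵢ/N)·precisionᵢ with N=236: (103/236)·0.6389 + (53/236)·0.4138 + (80/236)·0.5755 = 0.567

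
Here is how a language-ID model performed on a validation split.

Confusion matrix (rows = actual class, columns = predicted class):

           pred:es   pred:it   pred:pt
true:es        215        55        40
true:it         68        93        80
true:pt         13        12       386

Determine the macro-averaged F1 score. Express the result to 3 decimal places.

0.672

Per-class F1 score (2·TP/(2·TP+FP+FN)):
  es: TP=215, FP=68+13=81, FN=55+40=95 → 430/606 = 0.7096
  it: TP=93, FP=55+12=67, FN=68+80=148 → 186/401 = 0.4638
  pt: TP=386, FP=40+80=120, FN=13+12=25 → 772/917 = 0.8419
Macro-F1 score = mean = (0.7096 + 0.4638 + 0.8419) / 3 = 0.672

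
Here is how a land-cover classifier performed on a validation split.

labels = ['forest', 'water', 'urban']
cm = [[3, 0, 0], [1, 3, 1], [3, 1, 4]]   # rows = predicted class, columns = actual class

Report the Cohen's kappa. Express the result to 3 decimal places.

Observed agreement pₒ = trace/N = 10/16 = 0.6250
Expected agreement pₑ = Σ (rowᵢ·colᵢ)/N² = (7·3 + 4·5 + 5·8)/16² = 0.3164
κ = (pₒ − pₑ)/(1 − pₑ) = (0.6250 − 0.3164)/(1 − 0.3164) = 0.451

0.451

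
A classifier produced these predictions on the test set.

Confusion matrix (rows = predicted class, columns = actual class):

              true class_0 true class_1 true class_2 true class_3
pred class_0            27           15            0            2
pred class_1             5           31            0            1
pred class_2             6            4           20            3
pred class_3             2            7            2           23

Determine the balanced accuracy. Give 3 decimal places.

Balanced accuracy = mean of per-class recall.
  class_0: recall = 27/40 = 0.6750
  class_1: recall = 31/57 = 0.5439
  class_2: recall = 20/22 = 0.9091
  class_3: recall = 23/29 = 0.7931
Mean = (0.6750 + 0.5439 + 0.9091 + 0.7931) / 4 = 0.730

0.730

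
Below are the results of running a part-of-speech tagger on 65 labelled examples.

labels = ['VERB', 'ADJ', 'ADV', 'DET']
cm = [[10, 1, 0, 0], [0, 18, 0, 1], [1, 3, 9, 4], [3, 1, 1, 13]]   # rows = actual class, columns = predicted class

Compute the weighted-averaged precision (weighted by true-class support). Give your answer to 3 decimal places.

Per-class precision (TP/(TP+FP)):
  VERB: TP=10, FP=0+1+3=4 → 10/14 = 0.7143
  ADJ: TP=18, FP=1+3+1=5 → 18/23 = 0.7826
  ADV: TP=9, FP=0+0+1=1 → 9/10 = 0.9000
  DET: TP=13, FP=0+1+4=5 → 13/18 = 0.7222
Weighted-precision = Σ (supportᵢ/N)·precisionᵢ with N=65: (11/65)·0.7143 + (19/65)·0.7826 + (17/65)·0.9000 + (18/65)·0.7222 = 0.785

0.785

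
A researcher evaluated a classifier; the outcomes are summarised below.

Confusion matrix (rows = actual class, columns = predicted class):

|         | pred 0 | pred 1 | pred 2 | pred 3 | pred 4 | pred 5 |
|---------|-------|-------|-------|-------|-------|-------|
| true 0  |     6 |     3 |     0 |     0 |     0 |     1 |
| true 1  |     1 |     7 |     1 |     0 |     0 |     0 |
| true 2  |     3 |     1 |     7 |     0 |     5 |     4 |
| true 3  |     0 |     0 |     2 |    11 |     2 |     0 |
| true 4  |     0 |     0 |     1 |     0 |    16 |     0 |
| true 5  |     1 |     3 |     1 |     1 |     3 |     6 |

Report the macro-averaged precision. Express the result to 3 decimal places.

0.618

Per-class precision (TP/(TP+FP)):
  0: TP=6, FP=1+3+0+0+1=5 → 6/11 = 0.5455
  1: TP=7, FP=3+1+0+0+3=7 → 7/14 = 0.5000
  2: TP=7, FP=0+1+2+1+1=5 → 7/12 = 0.5833
  3: TP=11, FP=0+0+0+0+1=1 → 11/12 = 0.9167
  4: TP=16, FP=0+0+5+2+3=10 → 16/26 = 0.6154
  5: TP=6, FP=1+0+4+0+0=5 → 6/11 = 0.5455
Macro-precision = mean = (0.5455 + 0.5000 + 0.5833 + 0.9167 + 0.6154 + 0.5455) / 6 = 0.618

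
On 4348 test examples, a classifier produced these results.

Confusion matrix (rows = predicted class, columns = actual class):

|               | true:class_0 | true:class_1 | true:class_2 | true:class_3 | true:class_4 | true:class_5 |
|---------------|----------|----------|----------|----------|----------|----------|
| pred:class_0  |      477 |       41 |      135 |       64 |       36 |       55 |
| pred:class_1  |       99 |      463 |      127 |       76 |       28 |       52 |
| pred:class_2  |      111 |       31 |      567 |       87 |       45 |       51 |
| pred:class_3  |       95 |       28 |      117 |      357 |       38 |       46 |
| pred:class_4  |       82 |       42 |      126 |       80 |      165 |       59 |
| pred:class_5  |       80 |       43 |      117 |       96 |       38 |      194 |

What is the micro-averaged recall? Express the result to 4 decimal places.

Micro-averaging pools counts across classes: ΣTP=2223, ΣFP=2125, ΣFN=2125.
Micro-recall = TP/(TP+FN) on pooled counts = 0.5113 (equals overall accuracy in single-label multiclass).

0.5113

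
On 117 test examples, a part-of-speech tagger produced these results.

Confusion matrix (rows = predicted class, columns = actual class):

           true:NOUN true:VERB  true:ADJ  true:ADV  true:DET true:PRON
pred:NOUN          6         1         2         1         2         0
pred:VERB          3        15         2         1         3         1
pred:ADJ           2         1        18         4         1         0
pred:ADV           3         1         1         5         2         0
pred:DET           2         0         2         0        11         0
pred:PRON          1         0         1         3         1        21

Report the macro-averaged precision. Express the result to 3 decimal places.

Per-class precision (TP/(TP+FP)):
  NOUN: TP=6, FP=1+2+1+2+0=6 → 6/12 = 0.5000
  VERB: TP=15, FP=3+2+1+3+1=10 → 15/25 = 0.6000
  ADJ: TP=18, FP=2+1+4+1+0=8 → 18/26 = 0.6923
  ADV: TP=5, FP=3+1+1+2+0=7 → 5/12 = 0.4167
  DET: TP=11, FP=2+0+2+0+0=4 → 11/15 = 0.7333
  PRON: TP=21, FP=1+0+1+3+1=6 → 21/27 = 0.7778
Macro-precision = mean = (0.5000 + 0.6000 + 0.6923 + 0.4167 + 0.7333 + 0.7778) / 6 = 0.620

0.620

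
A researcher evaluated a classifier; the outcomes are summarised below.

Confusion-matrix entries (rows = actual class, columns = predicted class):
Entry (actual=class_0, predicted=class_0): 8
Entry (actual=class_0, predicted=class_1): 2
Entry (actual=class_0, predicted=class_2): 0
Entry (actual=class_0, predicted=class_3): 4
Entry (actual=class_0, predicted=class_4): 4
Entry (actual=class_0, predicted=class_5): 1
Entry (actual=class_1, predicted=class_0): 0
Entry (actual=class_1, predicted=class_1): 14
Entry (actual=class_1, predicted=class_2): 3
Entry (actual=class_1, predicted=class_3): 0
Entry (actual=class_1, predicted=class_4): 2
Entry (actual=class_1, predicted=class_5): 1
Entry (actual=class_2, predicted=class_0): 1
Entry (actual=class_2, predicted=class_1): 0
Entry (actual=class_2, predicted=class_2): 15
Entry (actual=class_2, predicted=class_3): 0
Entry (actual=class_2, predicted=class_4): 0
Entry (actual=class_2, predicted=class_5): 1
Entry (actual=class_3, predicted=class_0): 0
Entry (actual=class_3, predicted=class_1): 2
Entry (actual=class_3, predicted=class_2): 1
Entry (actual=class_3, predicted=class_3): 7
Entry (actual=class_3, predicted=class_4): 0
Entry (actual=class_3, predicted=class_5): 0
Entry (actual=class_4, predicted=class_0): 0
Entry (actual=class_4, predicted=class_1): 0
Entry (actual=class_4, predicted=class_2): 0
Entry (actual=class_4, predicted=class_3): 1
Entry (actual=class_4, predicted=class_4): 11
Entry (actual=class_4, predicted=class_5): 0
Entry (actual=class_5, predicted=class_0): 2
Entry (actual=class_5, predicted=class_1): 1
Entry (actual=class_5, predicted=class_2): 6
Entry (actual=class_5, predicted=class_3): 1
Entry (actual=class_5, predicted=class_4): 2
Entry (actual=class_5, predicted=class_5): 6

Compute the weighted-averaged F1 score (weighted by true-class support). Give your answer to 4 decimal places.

Per-class F1 score (2·TP/(2·TP+FP+FN)):
  class_0: TP=8, FP=0+1+0+0+2=3, FN=2+0+4+4+1=11 → 16/30 = 0.53333
  class_1: TP=14, FP=2+0+2+0+1=5, FN=0+3+0+2+1=6 → 28/39 = 0.71795
  class_2: TP=15, FP=0+3+1+0+6=10, FN=1+0+0+0+1=2 → 30/42 = 0.71429
  class_3: TP=7, FP=4+0+0+1+1=6, FN=0+2+1+0+0=3 → 14/23 = 0.60870
  class_4: TP=11, FP=4+2+0+0+2=8, FN=0+0+0+1+0=1 → 22/31 = 0.70968
  class_5: TP=6, FP=1+1+1+0+0=3, FN=2+1+6+1+2=12 → 12/27 = 0.44444
Weighted-F1 score = Σ (supportᵢ/N)·F1 scoreᵢ with N=96: (19/96)·0.53333 + (20/96)·0.71795 + (17/96)·0.71429 + (10/96)·0.60870 + (12/96)·0.70968 + (18/96)·0.44444 = 0.6171

0.6171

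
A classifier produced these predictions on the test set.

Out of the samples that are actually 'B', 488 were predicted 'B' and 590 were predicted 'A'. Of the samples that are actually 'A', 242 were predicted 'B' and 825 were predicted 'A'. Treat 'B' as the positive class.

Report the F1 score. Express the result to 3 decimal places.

Precision = TP/(TP+FP) = 488/730 = 0.6685
Recall = TP/(TP+FN) = 488/1078 = 0.4527
F1 = 2·TP/(2·TP+FP+FN) = 976/1808 = 0.540

0.540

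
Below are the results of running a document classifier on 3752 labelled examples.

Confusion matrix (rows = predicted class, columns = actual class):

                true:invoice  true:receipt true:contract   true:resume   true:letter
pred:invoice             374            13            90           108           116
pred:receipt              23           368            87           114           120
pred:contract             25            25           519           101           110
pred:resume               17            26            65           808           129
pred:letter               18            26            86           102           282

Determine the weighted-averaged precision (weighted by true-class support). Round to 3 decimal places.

0.643

Per-class precision (TP/(TP+FP)):
  invoice: TP=374, FP=13+90+108+116=327 → 374/701 = 0.5335
  receipt: TP=368, FP=23+87+114+120=344 → 368/712 = 0.5169
  contract: TP=519, FP=25+25+101+110=261 → 519/780 = 0.6654
  resume: TP=808, FP=17+26+65+129=237 → 808/1045 = 0.7732
  letter: TP=282, FP=18+26+86+102=232 → 282/514 = 0.5486
Weighted-precision = Σ (supportᵢ/N)·precisionᵢ with N=3752: (457/3752)·0.5335 + (458/3752)·0.5169 + (847/3752)·0.6654 + (1233/3752)·0.7732 + (757/3752)·0.5486 = 0.643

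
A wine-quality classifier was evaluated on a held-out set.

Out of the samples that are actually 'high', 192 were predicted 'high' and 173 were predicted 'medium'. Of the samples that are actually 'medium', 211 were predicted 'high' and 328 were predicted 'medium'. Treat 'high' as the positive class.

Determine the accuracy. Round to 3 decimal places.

0.575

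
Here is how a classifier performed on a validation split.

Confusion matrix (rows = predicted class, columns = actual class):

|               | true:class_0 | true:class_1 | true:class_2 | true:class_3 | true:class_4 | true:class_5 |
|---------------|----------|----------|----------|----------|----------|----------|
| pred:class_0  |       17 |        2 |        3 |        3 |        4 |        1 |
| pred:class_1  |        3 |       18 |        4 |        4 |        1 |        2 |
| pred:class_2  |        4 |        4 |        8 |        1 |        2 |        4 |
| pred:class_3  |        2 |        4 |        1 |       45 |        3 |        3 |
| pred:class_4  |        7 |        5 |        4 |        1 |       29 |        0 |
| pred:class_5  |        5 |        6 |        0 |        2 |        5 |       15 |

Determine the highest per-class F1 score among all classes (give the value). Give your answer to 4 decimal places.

Per-class F1 score (2·TP/(2·TP+FP+FN)):
  class_0: TP=17, FP=2+3+3+4+1=13, FN=3+4+2+7+5=21 → 34/68 = 0.50000
  class_1: TP=18, FP=3+4+4+1+2=14, FN=2+4+4+5+6=21 → 36/71 = 0.50704
  class_2: TP=8, FP=4+4+1+2+4=15, FN=3+4+1+4+0=12 → 16/43 = 0.37209
  class_3: TP=45, FP=2+4+1+3+3=13, FN=3+4+1+1+2=11 → 90/114 = 0.78947
  class_4: TP=29, FP=7+5+4+1+0=17, FN=4+1+2+3+5=15 → 58/90 = 0.64444
  class_5: TP=15, FP=5+6+0+2+5=18, FN=1+2+4+3+0=10 → 30/58 = 0.51724
Highest is class 'class_3' with F1 score = 0.7895.

0.7895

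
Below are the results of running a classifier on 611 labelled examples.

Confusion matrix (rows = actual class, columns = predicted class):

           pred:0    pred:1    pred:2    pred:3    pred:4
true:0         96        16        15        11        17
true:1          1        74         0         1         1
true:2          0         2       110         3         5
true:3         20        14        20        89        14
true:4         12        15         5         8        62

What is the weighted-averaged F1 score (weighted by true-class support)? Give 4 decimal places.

0.6987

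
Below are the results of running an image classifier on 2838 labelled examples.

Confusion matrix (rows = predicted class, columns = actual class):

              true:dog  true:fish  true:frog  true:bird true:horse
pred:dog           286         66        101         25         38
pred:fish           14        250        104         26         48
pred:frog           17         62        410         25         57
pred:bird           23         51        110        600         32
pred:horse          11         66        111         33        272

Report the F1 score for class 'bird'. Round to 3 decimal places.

0.787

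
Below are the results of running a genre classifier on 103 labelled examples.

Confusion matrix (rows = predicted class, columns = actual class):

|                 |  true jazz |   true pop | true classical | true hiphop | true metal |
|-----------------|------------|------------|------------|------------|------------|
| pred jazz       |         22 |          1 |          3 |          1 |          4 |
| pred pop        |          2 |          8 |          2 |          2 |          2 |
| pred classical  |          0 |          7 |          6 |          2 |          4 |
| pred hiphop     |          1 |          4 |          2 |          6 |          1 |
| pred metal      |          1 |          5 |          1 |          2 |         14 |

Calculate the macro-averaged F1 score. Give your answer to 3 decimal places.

0.511

Per-class F1 score (2·TP/(2·TP+FP+FN)):
  jazz: TP=22, FP=1+3+1+4=9, FN=2+0+1+1=4 → 44/57 = 0.7719
  pop: TP=8, FP=2+2+2+2=8, FN=1+7+4+5=17 → 16/41 = 0.3902
  classical: TP=6, FP=0+7+2+4=13, FN=3+2+2+1=8 → 12/33 = 0.3636
  hiphop: TP=6, FP=1+4+2+1=8, FN=1+2+2+2=7 → 12/27 = 0.4444
  metal: TP=14, FP=1+5+1+2=9, FN=4+2+4+1=11 → 28/48 = 0.5833
Macro-F1 score = mean = (0.7719 + 0.3902 + 0.3636 + 0.4444 + 0.5833) / 5 = 0.511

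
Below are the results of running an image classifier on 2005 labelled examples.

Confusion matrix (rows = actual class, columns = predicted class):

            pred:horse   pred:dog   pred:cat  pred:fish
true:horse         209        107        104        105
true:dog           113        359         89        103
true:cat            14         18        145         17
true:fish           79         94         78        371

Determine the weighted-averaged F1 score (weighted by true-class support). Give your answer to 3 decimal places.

0.543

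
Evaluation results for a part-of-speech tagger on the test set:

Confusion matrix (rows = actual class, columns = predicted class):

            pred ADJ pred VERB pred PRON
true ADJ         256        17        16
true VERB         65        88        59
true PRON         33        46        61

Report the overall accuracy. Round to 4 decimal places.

Accuracy = trace / total = (256+88+61=405) / 641 = 405/641 = 0.6318

0.6318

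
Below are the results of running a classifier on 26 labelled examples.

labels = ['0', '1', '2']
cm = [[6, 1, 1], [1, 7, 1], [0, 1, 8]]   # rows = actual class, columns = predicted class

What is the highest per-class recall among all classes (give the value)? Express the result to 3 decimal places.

Per-class recall (TP/(TP+FN)):
  0: TP=6, FN=1+1=2 → 6/8 = 0.7500
  1: TP=7, FN=1+1=2 → 7/9 = 0.7778
  2: TP=8, FN=0+1=1 → 8/9 = 0.8889
Highest is class '2' with recall = 0.889.

0.889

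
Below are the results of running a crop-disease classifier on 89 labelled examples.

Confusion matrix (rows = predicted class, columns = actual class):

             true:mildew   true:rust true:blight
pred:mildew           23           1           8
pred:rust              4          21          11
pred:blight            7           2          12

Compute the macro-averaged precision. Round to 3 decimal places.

0.625

Per-class precision (TP/(TP+FP)):
  mildew: TP=23, FP=1+8=9 → 23/32 = 0.7188
  rust: TP=21, FP=4+11=15 → 21/36 = 0.5833
  blight: TP=12, FP=7+2=9 → 12/21 = 0.5714
Macro-precision = mean = (0.7188 + 0.5833 + 0.5714) / 3 = 0.625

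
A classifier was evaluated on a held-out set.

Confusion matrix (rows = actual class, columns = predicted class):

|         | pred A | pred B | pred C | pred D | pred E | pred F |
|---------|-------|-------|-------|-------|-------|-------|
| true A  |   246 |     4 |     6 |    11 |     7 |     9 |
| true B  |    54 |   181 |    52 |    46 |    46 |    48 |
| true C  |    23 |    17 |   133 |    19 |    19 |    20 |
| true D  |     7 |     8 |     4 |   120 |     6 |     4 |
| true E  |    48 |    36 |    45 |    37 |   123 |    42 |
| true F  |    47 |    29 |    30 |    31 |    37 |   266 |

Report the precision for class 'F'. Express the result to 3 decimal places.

Treat 'F' as positive and all other classes as negative.
precision = TP/(TP+FP).
F: TP=266, FP=9+48+20+4+42=123 → 266/389 = 0.6838

0.684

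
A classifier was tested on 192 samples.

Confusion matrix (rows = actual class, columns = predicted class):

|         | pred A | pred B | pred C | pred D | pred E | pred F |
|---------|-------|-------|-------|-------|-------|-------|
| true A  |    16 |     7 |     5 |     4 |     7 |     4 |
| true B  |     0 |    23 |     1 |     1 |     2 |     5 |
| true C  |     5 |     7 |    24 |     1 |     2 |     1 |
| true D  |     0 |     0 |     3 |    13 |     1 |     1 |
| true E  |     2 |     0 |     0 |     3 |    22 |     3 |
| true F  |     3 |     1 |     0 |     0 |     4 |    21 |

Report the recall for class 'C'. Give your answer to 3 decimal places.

recall = TP/(TP+FN).
C: TP=24, FN=5+7+1+2+1=16 → 24/40 = 0.6000

0.600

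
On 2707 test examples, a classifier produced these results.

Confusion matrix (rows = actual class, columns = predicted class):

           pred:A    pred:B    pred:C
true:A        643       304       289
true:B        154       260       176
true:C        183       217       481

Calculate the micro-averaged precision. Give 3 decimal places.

Micro-averaging pools counts across classes: ΣTP=1384, ΣFP=1323, ΣFN=1323.
Micro-precision = TP/(TP+FP) on pooled counts = 0.511 (equals overall accuracy in single-label multiclass).

0.511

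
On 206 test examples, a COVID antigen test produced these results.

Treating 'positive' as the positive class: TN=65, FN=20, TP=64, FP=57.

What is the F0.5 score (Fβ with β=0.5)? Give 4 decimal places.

0.5634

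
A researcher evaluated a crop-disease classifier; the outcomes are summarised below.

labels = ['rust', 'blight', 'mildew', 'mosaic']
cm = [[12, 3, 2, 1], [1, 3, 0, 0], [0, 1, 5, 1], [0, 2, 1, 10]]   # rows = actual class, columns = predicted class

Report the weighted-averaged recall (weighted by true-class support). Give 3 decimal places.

0.714

Per-class recall (TP/(TP+FN)):
  rust: TP=12, FN=3+2+1=6 → 12/18 = 0.6667
  blight: TP=3, FN=1+0+0=1 → 3/4 = 0.7500
  mildew: TP=5, FN=0+1+1=2 → 5/7 = 0.7143
  mosaic: TP=10, FN=0+2+1=3 → 10/13 = 0.7692
Weighted-recall = Σ (supportᵢ/N)·recallᵢ with N=42: (18/42)·0.6667 + (4/42)·0.7500 + (7/42)·0.7143 + (13/42)·0.7692 = 0.714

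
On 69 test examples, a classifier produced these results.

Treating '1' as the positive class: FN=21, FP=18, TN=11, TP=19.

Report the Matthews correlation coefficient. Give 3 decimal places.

MCC = (TP·TN − FP·FN) / √((TP+FP)(TP+FN)(TN+FP)(TN+FN))
Numerator = 19·11 − 18·21 = -169
Denominator = √(37·40·29·32) = √1373440 = 1171.9386
MCC = -169 / 1171.9386 = -0.144

-0.144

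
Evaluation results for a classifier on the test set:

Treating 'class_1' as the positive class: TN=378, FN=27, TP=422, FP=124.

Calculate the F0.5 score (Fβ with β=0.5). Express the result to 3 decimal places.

Fβ = (1+β²)·TP / ((1+β²)·TP + β²·FN + FP), with β²=1/4
= 1.25·422 / (1.25·422 + 0.25·27 + 124) = 0.801

0.801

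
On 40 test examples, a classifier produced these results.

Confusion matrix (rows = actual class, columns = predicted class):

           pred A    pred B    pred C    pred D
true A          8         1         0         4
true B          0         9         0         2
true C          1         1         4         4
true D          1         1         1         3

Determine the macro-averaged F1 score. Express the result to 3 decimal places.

Per-class F1 score (2·TP/(2·TP+FP+FN)):
  A: TP=8, FP=0+1+1=2, FN=1+0+4=5 → 16/23 = 0.6957
  B: TP=9, FP=1+1+1=3, FN=0+0+2=2 → 18/23 = 0.7826
  C: TP=4, FP=0+0+1=1, FN=1+1+4=6 → 8/15 = 0.5333
  D: TP=3, FP=4+2+4=10, FN=1+1+1=3 → 6/19 = 0.3158
Macro-F1 score = mean = (0.6957 + 0.7826 + 0.5333 + 0.3158) / 4 = 0.582

0.582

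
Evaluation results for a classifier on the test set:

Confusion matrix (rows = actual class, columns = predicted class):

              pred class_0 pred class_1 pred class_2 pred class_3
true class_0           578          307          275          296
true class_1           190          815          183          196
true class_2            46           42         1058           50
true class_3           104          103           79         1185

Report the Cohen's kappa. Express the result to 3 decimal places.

0.548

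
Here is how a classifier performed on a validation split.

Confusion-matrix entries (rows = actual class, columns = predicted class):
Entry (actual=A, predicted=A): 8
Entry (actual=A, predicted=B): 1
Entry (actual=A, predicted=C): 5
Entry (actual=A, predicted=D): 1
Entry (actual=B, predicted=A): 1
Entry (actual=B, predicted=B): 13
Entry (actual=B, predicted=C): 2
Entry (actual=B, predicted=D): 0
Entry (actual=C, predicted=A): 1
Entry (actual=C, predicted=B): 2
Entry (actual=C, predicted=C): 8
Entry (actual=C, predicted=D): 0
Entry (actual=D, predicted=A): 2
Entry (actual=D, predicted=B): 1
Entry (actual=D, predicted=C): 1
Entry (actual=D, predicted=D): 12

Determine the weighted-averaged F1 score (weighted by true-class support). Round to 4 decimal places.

0.7113

Per-class F1 score (2·TP/(2·TP+FP+FN)):
  A: TP=8, FP=1+1+2=4, FN=1+5+1=7 → 16/27 = 0.59259
  B: TP=13, FP=1+2+1=4, FN=1+2+0=3 → 26/33 = 0.78788
  C: TP=8, FP=5+2+1=8, FN=1+2+0=3 → 16/27 = 0.59259
  D: TP=12, FP=1+0+0=1, FN=2+1+1=4 → 24/29 = 0.82759
Weighted-F1 score = Σ (supportᵢ/N)·F1 scoreᵢ with N=58: (15/58)·0.59259 + (16/58)·0.78788 + (11/58)·0.59259 + (16/58)·0.82759 = 0.7113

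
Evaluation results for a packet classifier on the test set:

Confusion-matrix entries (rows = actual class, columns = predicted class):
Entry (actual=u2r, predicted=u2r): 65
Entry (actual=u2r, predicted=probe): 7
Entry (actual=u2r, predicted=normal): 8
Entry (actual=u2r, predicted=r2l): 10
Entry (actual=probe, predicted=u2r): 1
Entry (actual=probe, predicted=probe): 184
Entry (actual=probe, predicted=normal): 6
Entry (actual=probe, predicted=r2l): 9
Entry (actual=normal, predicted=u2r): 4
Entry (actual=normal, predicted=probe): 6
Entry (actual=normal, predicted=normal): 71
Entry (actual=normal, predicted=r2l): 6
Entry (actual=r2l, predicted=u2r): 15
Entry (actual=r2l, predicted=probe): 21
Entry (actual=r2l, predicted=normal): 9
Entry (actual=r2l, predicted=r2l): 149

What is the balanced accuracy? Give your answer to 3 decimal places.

0.807

Balanced accuracy = mean of per-class recall.
  u2r: recall = 65/90 = 0.7222
  probe: recall = 184/200 = 0.9200
  normal: recall = 71/87 = 0.8161
  r2l: recall = 149/194 = 0.7680
Mean = (0.7222 + 0.9200 + 0.8161 + 0.7680) / 4 = 0.807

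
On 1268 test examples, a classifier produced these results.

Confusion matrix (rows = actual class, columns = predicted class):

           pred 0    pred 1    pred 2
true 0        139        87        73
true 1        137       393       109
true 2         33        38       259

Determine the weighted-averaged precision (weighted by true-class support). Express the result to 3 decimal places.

Per-class precision (TP/(TP+FP)):
  0: TP=139, FP=137+33=170 → 139/309 = 0.4498
  1: TP=393, FP=87+38=125 → 393/518 = 0.7587
  2: TP=259, FP=73+109=182 → 259/441 = 0.5873
Weighted-precision = Σ (supportᵢ/N)·precisionᵢ with N=1268: (299/1268)·0.4498 + (639/1268)·0.7587 + (330/1268)·0.5873 = 0.641

0.641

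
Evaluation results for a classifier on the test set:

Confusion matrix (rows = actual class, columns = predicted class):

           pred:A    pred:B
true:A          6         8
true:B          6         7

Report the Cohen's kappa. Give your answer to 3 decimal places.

-0.033

Observed agreement pₒ = trace/N = 13/27 = 0.4815
Expected agreement pₑ = Σ (rowᵢ·colᵢ)/N² = (14·12 + 13·15)/27² = 0.4979
κ = (pₒ − pₑ)/(1 − pₑ) = (0.4815 − 0.4979)/(1 − 0.4979) = -0.033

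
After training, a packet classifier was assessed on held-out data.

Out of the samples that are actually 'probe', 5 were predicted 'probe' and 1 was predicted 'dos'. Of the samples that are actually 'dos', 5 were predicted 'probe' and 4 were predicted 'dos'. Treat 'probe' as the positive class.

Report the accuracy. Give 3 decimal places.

Accuracy = (TP+TN)/N = (5+4)/15 = 0.600

0.600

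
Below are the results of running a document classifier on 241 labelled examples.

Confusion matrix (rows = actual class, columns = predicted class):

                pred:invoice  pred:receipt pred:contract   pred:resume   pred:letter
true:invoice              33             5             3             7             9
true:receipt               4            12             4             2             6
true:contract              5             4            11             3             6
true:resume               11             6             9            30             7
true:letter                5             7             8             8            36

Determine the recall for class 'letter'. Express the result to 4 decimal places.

recall = TP/(TP+FN).
letter: TP=36, FN=5+7+8+8=28 → 36/64 = 0.56250

0.5625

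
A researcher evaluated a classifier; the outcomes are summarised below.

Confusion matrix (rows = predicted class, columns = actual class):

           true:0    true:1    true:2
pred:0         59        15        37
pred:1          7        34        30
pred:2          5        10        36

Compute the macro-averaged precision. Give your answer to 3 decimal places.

0.572

Per-class precision (TP/(TP+FP)):
  0: TP=59, FP=15+37=52 → 59/111 = 0.5315
  1: TP=34, FP=7+30=37 → 34/71 = 0.4789
  2: TP=36, FP=5+10=15 → 36/51 = 0.7059
Macro-precision = mean = (0.5315 + 0.4789 + 0.7059) / 3 = 0.572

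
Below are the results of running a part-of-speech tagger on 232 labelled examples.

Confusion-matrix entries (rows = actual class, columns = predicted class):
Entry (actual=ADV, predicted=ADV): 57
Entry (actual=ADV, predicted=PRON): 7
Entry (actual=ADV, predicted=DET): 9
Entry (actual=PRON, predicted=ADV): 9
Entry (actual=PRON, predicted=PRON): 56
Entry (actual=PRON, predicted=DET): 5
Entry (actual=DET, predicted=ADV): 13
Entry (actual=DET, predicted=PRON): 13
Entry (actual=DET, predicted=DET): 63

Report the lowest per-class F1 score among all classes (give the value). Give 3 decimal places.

0.750

Per-class F1 score (2·TP/(2·TP+FP+FN)):
  ADV: TP=57, FP=9+13=22, FN=7+9=16 → 114/152 = 0.7500
  PRON: TP=56, FP=7+13=20, FN=9+5=14 → 112/146 = 0.7671
  DET: TP=63, FP=9+5=14, FN=13+13=26 → 126/166 = 0.7590
Lowest is class 'ADV' with F1 score = 0.750.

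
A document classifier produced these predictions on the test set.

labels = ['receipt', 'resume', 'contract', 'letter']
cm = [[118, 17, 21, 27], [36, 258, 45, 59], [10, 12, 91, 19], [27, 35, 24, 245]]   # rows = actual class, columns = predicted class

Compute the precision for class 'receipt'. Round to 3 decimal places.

One-vs-rest for 'receipt': TP = diagonal; FP = other classes predicted 'receipt'; FN = 'receipt' predicted as other.
precision = TP/(TP+FP).
receipt: TP=118, FP=36+10+27=73 → 118/191 = 0.6178

0.618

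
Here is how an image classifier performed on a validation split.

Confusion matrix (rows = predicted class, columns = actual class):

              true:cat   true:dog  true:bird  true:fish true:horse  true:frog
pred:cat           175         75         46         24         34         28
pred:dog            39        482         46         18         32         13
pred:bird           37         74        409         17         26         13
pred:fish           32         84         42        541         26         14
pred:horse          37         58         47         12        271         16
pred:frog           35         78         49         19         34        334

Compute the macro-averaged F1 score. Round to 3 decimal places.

Per-class F1 score (2·TP/(2·TP+FP+FN)):
  cat: TP=175, FP=75+46+24+34+28=207, FN=39+37+32+37+35=180 → 350/737 = 0.4749
  dog: TP=482, FP=39+46+18+32+13=148, FN=75+74+84+58+78=369 → 964/1481 = 0.6509
  bird: TP=409, FP=37+74+17+26+13=167, FN=46+46+42+47+49=230 → 818/1215 = 0.6733
  fish: TP=541, FP=32+84+42+26+14=198, FN=24+18+17+12+19=90 → 1082/1370 = 0.7898
  horse: TP=271, FP=37+58+47+12+16=170, FN=34+32+26+26+34=152 → 542/864 = 0.6273
  frog: TP=334, FP=35+78+49+19+34=215, FN=28+13+13+14+16=84 → 668/967 = 0.6908
Macro-F1 score = mean = (0.4749 + 0.6509 + 0.6733 + 0.7898 + 0.6273 + 0.6908) / 6 = 0.651

0.651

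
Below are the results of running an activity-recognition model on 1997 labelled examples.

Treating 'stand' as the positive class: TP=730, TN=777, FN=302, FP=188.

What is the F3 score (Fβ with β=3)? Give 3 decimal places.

0.715

Fβ = (1+β²)·TP / ((1+β²)·TP + β²·FN + FP), with β²=9
= 10·730 / (10·730 + 9·302 + 188) = 0.715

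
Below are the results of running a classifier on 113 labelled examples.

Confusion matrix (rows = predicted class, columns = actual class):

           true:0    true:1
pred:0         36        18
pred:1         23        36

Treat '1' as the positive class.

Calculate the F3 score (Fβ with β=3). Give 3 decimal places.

Fβ = (1+β²)·TP / ((1+β²)·TP + β²·FN + FP), with β²=9
= 10·36 / (10·36 + 9·18 + 23) = 0.661

0.661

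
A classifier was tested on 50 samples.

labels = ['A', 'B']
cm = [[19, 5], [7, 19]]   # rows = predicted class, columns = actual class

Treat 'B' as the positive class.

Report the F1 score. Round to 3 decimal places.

Precision = TP/(TP+FP) = 19/26 = 0.7308
Recall = TP/(TP+FN) = 19/24 = 0.7917
F1 = 2·TP/(2·TP+FP+FN) = 38/50 = 0.760

0.760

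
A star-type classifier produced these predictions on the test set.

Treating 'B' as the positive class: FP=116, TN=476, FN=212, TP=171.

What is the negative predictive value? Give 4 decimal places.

NPV = TN/(TN+FN) = 476/(476+212) = 0.6919

0.6919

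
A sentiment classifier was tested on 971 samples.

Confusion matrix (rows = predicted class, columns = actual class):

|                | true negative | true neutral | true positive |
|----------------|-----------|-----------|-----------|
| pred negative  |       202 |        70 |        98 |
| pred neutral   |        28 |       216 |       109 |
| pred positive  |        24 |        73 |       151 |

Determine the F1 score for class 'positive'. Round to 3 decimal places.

0.498

F1 score = 2·TP/(2·TP+FP+FN).
positive: TP=151, FP=24+73=97, FN=98+109=207 → 302/606 = 0.4983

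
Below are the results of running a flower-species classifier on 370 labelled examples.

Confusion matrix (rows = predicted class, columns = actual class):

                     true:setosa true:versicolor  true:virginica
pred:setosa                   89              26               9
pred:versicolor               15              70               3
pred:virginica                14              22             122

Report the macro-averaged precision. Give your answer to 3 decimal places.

Per-class precision (TP/(TP+FP)):
  setosa: TP=89, FP=26+9=35 → 89/124 = 0.7177
  versicolor: TP=70, FP=15+3=18 → 70/88 = 0.7955
  virginica: TP=122, FP=14+22=36 → 122/158 = 0.7722
Macro-precision = mean = (0.7177 + 0.7955 + 0.7722) / 3 = 0.762

0.762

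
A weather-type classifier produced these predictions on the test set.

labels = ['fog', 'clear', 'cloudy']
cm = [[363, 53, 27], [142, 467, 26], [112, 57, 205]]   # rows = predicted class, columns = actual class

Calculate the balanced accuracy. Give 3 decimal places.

Balanced accuracy = mean of per-class recall.
  fog: recall = 363/617 = 0.5883
  clear: recall = 467/577 = 0.8094
  cloudy: recall = 205/258 = 0.7946
Mean = (0.5883 + 0.8094 + 0.7946) / 3 = 0.731

0.731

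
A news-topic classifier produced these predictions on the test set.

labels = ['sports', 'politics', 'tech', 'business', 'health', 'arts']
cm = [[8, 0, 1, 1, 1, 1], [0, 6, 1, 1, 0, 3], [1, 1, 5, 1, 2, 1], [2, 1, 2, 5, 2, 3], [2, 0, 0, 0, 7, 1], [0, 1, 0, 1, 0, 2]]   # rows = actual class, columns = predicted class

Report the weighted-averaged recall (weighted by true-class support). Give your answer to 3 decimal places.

0.524

Per-class recall (TP/(TP+FN)):
  sports: TP=8, FN=0+1+1+1+1=4 → 8/12 = 0.6667
  politics: TP=6, FN=0+1+1+0+3=5 → 6/11 = 0.5455
  tech: TP=5, FN=1+1+1+2+1=6 → 5/11 = 0.4545
  business: TP=5, FN=2+1+2+2+3=10 → 5/15 = 0.3333
  health: TP=7, FN=2+0+0+0+1=3 → 7/10 = 0.7000
  arts: TP=2, FN=0+1+0+1+0=2 → 2/4 = 0.5000
Weighted-recall = Σ (supportᵢ/N)·recallᵢ with N=63: (12/63)·0.6667 + (11/63)·0.5455 + (11/63)·0.4545 + (15/63)·0.3333 + (10/63)·0.7000 + (4/63)·0.5000 = 0.524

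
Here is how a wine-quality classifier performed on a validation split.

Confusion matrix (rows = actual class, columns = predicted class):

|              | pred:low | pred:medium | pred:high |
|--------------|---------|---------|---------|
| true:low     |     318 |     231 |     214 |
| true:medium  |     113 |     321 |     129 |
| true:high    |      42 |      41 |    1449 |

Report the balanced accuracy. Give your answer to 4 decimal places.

Balanced accuracy = mean of per-class recall.
  low: recall = 318/763 = 0.41678
  medium: recall = 321/563 = 0.57016
  high: recall = 1449/1532 = 0.94582
Mean = (0.41678 + 0.57016 + 0.94582) / 3 = 0.6443

0.6443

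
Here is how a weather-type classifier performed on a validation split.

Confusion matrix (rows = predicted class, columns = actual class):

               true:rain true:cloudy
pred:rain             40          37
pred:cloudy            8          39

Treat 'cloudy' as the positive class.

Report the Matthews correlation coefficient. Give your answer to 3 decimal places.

MCC = (TP·TN − FP·FN) / √((TP+FP)(TP+FN)(TN+FP)(TN+FN))
Numerator = 39·40 − 8·37 = 1264
Denominator = √(47·76·48·77) = √13202112 = 3633.4711
MCC = 1264 / 3633.4711 = 0.348

0.348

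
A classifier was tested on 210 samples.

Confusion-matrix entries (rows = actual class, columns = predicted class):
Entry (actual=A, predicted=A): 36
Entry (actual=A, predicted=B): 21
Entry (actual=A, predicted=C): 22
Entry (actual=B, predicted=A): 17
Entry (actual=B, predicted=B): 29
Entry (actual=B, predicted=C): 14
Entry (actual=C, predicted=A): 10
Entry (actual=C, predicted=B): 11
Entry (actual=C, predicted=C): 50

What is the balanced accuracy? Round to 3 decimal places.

0.548

Balanced accuracy = mean of per-class recall.
  A: recall = 36/79 = 0.4557
  B: recall = 29/60 = 0.4833
  C: recall = 50/71 = 0.7042
Mean = (0.4557 + 0.4833 + 0.7042) / 3 = 0.548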